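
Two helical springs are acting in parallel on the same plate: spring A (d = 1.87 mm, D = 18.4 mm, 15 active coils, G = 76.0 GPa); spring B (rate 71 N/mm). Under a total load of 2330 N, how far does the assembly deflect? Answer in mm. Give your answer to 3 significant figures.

32.3 mm

k_A = Gd⁴/(8D³N_a) = (76.0×10³)(1.87⁴)/(8·18.4³·15) = 1.2432 N/mm
Parallel: k_eq = 1.2432 + 71 = 72.243 N/mm
δ = F/k_eq = 2330/72.243 = 32.252 mm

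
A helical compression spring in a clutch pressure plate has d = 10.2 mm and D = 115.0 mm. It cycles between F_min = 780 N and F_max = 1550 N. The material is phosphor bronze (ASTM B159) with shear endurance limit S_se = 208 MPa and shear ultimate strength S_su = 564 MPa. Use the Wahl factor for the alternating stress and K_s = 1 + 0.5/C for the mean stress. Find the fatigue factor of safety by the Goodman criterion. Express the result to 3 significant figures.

C = D/d = 115.0/10.2 = 11.2745; K_W = (4C−1)/(4C−4)+0.615/C = 1.1275; K_s = 1+0.5/C = 1.0443
F_a = (F_max−F_min)/2 = 385 N; F_m = (F_max+F_min)/2 = 1165 N
τ_a = K_W·8F_aD/(πd³) = 1.1275 × 106.24 = 119.79 MPa
τ_m = K_s·8F_mD/(πd³) = 1.0443 × 321.49 = 335.74 MPa
Goodman: 1/n_f = τ_a/S_se + τ_m/S_su = 119.79/208 + 335.74/564 = 0.57593 + 0.59529 = 1.1712
n_f = 1/1.1712 = 0.8538

0.854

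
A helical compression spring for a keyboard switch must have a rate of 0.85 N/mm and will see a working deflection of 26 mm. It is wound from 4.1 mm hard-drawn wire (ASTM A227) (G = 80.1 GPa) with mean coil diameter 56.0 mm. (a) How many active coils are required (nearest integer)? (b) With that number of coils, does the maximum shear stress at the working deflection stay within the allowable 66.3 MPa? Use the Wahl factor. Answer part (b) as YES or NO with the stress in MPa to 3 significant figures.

N_a = Gd⁴/(8D³k) = (80.1×10³)(4.1⁴)/(8·56.0³·0.85) = 18.95 → N_a = 19
Actual rate k = Gd⁴/(8D³·19) = 0.84793 N/mm
Working load F = kδ = 0.84793·26 = 22.046 N
C = 56.0/4.1 = 13.6585; K_W = (4C−1)/(4C−4)+0.615/C = 1.1043
τ_max = K_W·8FD/(πd³) = 1.1043·45.615 = 50.372 MPa
τ_max ≤ 66.3 MPa → acceptable

(a) 19 coils; (b) YES, τ_max = 50.4 MPa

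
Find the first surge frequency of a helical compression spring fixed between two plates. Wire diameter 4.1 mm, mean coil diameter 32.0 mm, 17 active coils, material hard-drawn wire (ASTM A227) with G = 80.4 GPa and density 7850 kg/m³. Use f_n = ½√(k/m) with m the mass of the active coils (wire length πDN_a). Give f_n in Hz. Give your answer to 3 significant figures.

84.8 Hz

k = Gd⁴/(8D³N_a) = (80.4×10³)(4.1⁴)/(8·32.0³·17) = 5.098 N/mm = 5098 N/m
Wire length L = πDN_a = π·32.0·17 = 1709 mm
m = ρ·(πd²/4)·L = 7850 × 13.203×10⁻⁶ m² × 1.709 m = 0.17712 kg
f_n = ½√(k/m) = 0.5·√(5098/0.17712) = 0.5·√(28782) = 84.827 Hz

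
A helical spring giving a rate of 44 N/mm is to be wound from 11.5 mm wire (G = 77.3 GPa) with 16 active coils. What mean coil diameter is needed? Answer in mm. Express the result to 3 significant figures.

62.1 mm

D = (Gd⁴/(8N_a·k))^(1/3) = (77.3×10³·11.5⁴/(8·16·44))^(1/3)
  = (240054)^(1/3) = 62.1493 mm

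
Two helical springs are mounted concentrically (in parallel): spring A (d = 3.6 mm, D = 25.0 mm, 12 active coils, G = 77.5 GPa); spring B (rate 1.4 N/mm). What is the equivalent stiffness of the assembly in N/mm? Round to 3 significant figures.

k_A = Gd⁴/(8D³N_a) = (77.5×10³)(3.6⁴)/(8·25.0³·12) = 8.678 N/mm
Parallel: k_eq = 8.678 + 1.4 = 10.078 N/mm

10.1 N/mm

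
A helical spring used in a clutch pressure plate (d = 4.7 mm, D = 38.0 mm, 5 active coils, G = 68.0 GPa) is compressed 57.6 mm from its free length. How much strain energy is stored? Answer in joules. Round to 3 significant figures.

k = Gd⁴/(8D³N_a) = (68.0×10³)(4.7⁴)/(8·38.0³·5) = 15.118 N/mm
U = ½kδ² = 0.5 × 15.118 × 57.6² = 25079 N·mm = 25.079 J

25.1 J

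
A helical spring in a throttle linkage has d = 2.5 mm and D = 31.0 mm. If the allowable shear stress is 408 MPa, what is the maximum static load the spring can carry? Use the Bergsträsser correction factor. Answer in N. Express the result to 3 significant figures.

72.9 N

C = D/d = 31.0/2.5 = 12.4000
K_B = (4C+2)/(4C−3) = 51.600/46.600 = 1.1073
τ_max = K·8FD/(πd³) → F_max = τ_allow·πd³/(8DK)
F_max = 408·π·2.5³/(8·31.0·1.1073) = 20028/274.61 = 72.931 N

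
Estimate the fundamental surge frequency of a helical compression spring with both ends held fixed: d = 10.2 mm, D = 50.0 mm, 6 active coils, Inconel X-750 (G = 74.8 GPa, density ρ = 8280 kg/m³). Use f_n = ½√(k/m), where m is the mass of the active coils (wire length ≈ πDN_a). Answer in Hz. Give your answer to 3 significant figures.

230 Hz

k = Gd⁴/(8D³N_a) = (74.8×10³)(10.2⁴)/(8·50.0³·6) = 134.94 N/mm = 1.3494e+05 N/m
Wire length L = πDN_a = π·50.0·6 = 942.48 mm
m = ρ·(πd²/4)·L = 8280 × 81.713×10⁻⁶ m² × 0.94248 m = 0.63766 kg
f_n = ½√(k/m) = 0.5·√(1.3494e+05/0.63766) = 0.5·√(2.1162e+05) = 230.01 Hz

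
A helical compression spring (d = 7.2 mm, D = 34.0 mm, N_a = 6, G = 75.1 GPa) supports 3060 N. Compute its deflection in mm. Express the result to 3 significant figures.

k = Gd⁴/(8D³N_a) = (75.1×10³)(7.2⁴)/(8·34.0³·6) = 106.98 N/mm
δ = F/k = 3060 / 106.98 = 28.604 mm

28.6 mm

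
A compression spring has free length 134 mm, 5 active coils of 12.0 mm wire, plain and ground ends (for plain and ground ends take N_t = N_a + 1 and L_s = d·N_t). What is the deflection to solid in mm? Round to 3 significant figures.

62.0 mm

N_t = 6; L_s = 12.0·6 = 72 mm
δ_solid = L₀ − L_s = 134 − 72 = 62 mm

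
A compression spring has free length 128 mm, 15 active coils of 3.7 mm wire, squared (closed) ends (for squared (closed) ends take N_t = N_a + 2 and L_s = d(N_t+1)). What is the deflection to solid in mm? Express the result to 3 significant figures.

N_t = 17; L_s = 3.7·18 = 66.6 mm
δ_solid = L₀ − L_s = 128 − 66.6 = 61.4 mm

61.4 mm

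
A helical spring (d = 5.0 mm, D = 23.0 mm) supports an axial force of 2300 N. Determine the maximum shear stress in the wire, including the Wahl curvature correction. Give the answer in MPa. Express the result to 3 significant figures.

1450 MPa

Spring index C = D/d = 23.0/5.0 = 4.6000
K_W = (4C−1)/(4C−4) + 0.615/C = 17.400/14.400 + 0.1337 = 1.3420
τ₀ = 8FD/(πd³) = 8·2300·23.0/(π·5.0³) = 423200/392.7 = 1077.7 MPa
τ_max = K·τ₀ = 1.3420 × 1077.7 = 1446.3 MPa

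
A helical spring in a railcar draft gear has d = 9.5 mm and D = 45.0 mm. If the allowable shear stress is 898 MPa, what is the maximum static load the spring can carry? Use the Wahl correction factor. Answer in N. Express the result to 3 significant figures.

C = D/d = 45.0/9.5 = 4.7368
K_W = (4C−1)/(4C−4) + 0.615/C = 17.947/14.947 + 0.1298 = 1.3305
τ_max = K·8FD/(πd³) → F_max = τ_allow·πd³/(8DK)
F_max = 898·π·9.5³/(8·45.0·1.3305) = 2.4188e+06/478.99 = 5049.7 N

5050 N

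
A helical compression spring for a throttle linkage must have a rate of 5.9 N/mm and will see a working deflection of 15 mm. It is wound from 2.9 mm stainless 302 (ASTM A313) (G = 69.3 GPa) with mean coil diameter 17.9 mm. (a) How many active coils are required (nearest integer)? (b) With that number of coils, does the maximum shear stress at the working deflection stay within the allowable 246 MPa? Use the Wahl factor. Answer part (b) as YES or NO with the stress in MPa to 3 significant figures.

(a) 18 coils; (b) YES, τ_max = 207 MPa

N_a = Gd⁴/(8D³k) = (69.3×10³)(2.9⁴)/(8·17.9³·5.9) = 18.11 → N_a = 18
Actual rate k = Gd⁴/(8D³·18) = 5.9348 N/mm
Working load F = kδ = 5.9348·15 = 89.021 N
C = 17.9/2.9 = 6.1724; K_W = (4C−1)/(4C−4)+0.615/C = 1.2446
τ_max = K_W·8FD/(πd³) = 1.2446·166.38 = 207.08 MPa
τ_max ≤ 246 MPa → acceptable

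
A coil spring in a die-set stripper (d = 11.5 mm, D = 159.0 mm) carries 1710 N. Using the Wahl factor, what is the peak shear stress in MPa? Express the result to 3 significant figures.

Spring index C = D/d = 159.0/11.5 = 13.8261
K_W = (4C−1)/(4C−4) + 0.615/C = 54.304/51.304 + 0.0445 = 1.1030
τ₀ = 8FD/(πd³) = 8·1710·159.0/(π·11.5³) = 2.17512e+06/4778 = 455.24 MPa
τ_max = K·τ₀ = 1.1030 × 455.24 = 502.11 MPa

502 MPa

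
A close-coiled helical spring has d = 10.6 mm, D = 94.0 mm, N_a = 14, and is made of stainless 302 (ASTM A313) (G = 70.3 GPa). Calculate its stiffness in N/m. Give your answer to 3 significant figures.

9540 N/m

k = Gd⁴/(8D³N_a) = (70.3×10³ × 10.6⁴) / (8 × 94.0³ × 14)
  = 8.87521e+08 / 9.30254e+07 = 9.5406 N/mm = 9540.6 N/m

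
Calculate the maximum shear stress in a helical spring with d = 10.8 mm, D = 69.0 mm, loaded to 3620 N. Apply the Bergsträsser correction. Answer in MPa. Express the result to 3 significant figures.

Spring index C = D/d = 69.0/10.8 = 6.3889
K_B = (4C+2)/(4C−3) = 27.556/22.556 = 1.2217
τ₀ = 8FD/(πd³) = 8·3620·69.0/(π·10.8³) = 1.99824e+06/3957.5 = 504.92 MPa
τ_max = K·τ₀ = 1.2217 × 504.92 = 616.85 MPa

617 MPa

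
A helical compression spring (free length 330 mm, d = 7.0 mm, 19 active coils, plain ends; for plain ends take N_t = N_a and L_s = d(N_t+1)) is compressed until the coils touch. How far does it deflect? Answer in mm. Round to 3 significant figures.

N_t = 19; L_s = 7.0·20 = 140 mm
δ_solid = L₀ − L_s = 330 − 140 = 190 mm

190 mm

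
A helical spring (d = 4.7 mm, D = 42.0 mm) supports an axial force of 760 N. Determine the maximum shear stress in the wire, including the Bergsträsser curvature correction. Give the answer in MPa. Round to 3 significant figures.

902 MPa

Spring index C = D/d = 42.0/4.7 = 8.9362
K_B = (4C+2)/(4C−3) = 37.745/32.745 = 1.1527
τ₀ = 8FD/(πd³) = 8·760·42.0/(π·4.7³) = 255360/326.17 = 782.91 MPa
τ_max = K·τ₀ = 1.1527 × 782.91 = 902.45 MPa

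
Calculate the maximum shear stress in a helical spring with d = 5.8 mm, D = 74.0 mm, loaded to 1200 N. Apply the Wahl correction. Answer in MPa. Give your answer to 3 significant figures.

1290 MPa

Spring index C = D/d = 74.0/5.8 = 12.7586
K_W = (4C−1)/(4C−4) + 0.615/C = 50.034/47.034 + 0.0482 = 1.1120
τ₀ = 8FD/(πd³) = 8·1200·74.0/(π·5.8³) = 710400/612.96 = 1159 MPa
τ_max = K·τ₀ = 1.1120 × 1159 = 1288.7 MPa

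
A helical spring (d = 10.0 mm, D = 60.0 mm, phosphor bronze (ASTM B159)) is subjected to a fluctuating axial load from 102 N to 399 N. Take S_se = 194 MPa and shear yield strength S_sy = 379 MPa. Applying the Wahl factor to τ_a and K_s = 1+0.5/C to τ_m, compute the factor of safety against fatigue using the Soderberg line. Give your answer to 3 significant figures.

C = D/d = 60.0/10.0 = 6.0000; K_W = (4C−1)/(4C−4)+0.615/C = 1.2525; K_s = 1+0.5/C = 1.0833
F_a = (F_max−F_min)/2 = 148.5 N; F_m = (F_max+F_min)/2 = 250.5 N
τ_a = K_W·8F_aD/(πd³) = 1.2525 × 22.689 = 28.418 MPa
τ_m = K_s·8F_mD/(πd³) = 1.0833 × 38.274 = 41.463 MPa
Soderberg: 1/n_f = τ_a/S_se + τ_m/S_sy = 28.418/194 + 41.463/379 = 0.14649 + 0.10940 = 0.25589
n_f = 1/0.25589 = 3.908

3.91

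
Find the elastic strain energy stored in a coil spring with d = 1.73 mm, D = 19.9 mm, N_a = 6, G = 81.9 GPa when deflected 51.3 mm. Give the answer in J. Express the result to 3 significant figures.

k = Gd⁴/(8D³N_a) = (81.9×10³)(1.73⁴)/(8·19.9³·6) = 1.9394 N/mm
U = ½kδ² = 0.5 × 1.9394 × 51.3² = 2552 N·mm = 2.552 J

2.55 J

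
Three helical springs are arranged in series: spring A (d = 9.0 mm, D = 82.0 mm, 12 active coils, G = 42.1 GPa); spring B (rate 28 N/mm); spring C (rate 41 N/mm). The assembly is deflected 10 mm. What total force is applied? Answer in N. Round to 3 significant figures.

39.7 N

k_A = Gd⁴/(8D³N_a) = (42.1×10³)(9.0⁴)/(8·82.0³·12) = 5.2184 N/mm
Series: 1/k_eq = 1/5.2184 + 1/28 + 1/41 = 0.25173; k_eq = 3.9725 N/mm
F = k_eq·δ = 3.9725·10 = 39.725 N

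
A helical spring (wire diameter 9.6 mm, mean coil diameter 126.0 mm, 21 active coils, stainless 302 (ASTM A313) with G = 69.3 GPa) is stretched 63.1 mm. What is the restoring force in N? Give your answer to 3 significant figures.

111 N

k = Gd⁴/(8D³N_a) = (69.3×10³)(9.6⁴)/(8·126.0³·21) = 1.7514 N/mm
F = k·δ = 1.7514 × 63.1 = 110.52 N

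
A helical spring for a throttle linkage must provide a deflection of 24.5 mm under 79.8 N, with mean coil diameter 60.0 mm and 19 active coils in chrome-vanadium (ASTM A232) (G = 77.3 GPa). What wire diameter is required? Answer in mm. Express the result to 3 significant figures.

Required rate k = F/δ = 79.8/24.5 = 3.2571 N/mm
d = (8D³N_a·k / G)^(1/4) = (8·60.0³·19·3.2571 / (77.3×10³))^0.25
  = (1383.4)^0.25 = 6.0987 mm

6.10 mm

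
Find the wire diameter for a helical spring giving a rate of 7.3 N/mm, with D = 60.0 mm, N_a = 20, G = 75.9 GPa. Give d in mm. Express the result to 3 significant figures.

d = (8D³N_a·k / G)^(1/4) = (8·60.0³·20·7.3 / (75.9×10³))^0.25
  = (3324)^0.25 = 7.5930 mm

7.59 mm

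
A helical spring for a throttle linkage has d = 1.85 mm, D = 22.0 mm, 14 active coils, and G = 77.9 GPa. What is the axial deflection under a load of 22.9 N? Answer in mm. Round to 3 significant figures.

k = Gd⁴/(8D³N_a) = (77.9×10³)(1.85⁴)/(8·22.0³·14) = 0.76514 N/mm
δ = F/k = 22.9 / 0.76514 = 29.929 mm

29.9 mm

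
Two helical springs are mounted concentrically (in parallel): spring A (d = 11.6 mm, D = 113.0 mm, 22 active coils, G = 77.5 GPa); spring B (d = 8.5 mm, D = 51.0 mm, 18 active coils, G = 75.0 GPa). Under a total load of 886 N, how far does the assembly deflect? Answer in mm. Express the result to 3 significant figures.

k_A = Gd⁴/(8D³N_a) = (77.5×10³)(11.6⁴)/(8·113.0³·22) = 5.5257 N/mm
k_B = Gd⁴/(8D³N_a) = (75.0×10³)(8.5⁴)/(8·51.0³·18) = 20.496 N/mm
Parallel: k_eq = 5.5257 + 20.496 = 26.021 N/mm
δ = F/k_eq = 886/26.021 = 34.049 mm

34.0 mm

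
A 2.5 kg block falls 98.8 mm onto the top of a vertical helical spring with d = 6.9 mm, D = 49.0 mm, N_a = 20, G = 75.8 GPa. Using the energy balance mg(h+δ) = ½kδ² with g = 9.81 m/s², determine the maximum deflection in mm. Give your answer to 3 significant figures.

25.9 mm

k = Gd⁴/(8D³N_a) = (75.8×10³)(6.9⁴)/(8·49.0³·20) = 9.1276 N/mm
W = mg = 2.5 × 9.81 = 24.525 N
½kδ² − Wδ − Wh = 0 → δ = (W + √(W² + 2kWh))/k
δ = (24.525 + √(601.48 + 44233.7))/9.1276 = (24.525 + 211.74)/9.1276 = 25.885 mm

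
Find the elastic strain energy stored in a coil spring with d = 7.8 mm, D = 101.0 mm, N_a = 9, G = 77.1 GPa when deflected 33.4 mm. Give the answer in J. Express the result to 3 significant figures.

k = Gd⁴/(8D³N_a) = (77.1×10³)(7.8⁴)/(8·101.0³·9) = 3.8471 N/mm
U = ½kδ² = 0.5 × 3.8471 × 33.4² = 2145.8 N·mm = 2.1458 J

2.15 J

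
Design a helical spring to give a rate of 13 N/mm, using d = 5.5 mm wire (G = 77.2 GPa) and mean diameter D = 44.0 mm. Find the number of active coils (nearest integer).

8

N_a = Gd⁴/(8D³k) = (77.2×10³ × 5.5⁴)/(8 × 44.0³ × 13)
    = 7.06428e+07 / 8.85914e+06 = 7.974 → 8 coils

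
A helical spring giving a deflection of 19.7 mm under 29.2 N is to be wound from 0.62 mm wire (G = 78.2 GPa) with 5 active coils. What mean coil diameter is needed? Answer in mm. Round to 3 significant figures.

Required rate k = F/δ = 29.2/19.7 = 1.4822 N/mm
D = (Gd⁴/(8N_a·k))^(1/3) = (78.2×10³·0.62⁴/(8·5·1.4822))^(1/3)
  = (194.893)^(1/3) = 5.7978 mm

5.80 mm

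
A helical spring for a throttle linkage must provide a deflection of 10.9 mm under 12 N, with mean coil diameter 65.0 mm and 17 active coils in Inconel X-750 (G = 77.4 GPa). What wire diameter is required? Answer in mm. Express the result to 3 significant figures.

Required rate k = F/δ = 12/10.9 = 1.1009 N/mm
d = (8D³N_a·k / G)^(1/4) = (8·65.0³·17·1.1009 / (77.4×10³))^0.25
  = (531.24)^0.25 = 4.8009 mm

4.80 mm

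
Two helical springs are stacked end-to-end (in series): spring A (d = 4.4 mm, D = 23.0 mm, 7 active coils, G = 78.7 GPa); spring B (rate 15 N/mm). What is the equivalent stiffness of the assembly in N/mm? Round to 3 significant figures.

k_A = Gd⁴/(8D³N_a) = (78.7×10³)(4.4⁴)/(8·23.0³·7) = 43.293 N/mm
Series: 1/k_eq = 1/43.293 + 1/15 = 0.089765; k_eq = 11.14 N/mm

11.1 N/mm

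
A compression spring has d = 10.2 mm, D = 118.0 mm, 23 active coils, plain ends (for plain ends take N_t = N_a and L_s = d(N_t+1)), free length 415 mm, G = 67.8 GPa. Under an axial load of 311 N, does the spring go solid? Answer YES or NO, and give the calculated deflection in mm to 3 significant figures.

NO, δ = 128 mm

k = Gd⁴/(8D³N_a) = (67.8×10³)(10.2⁴)/(8·118.0³·23) = 2.4275 N/mm
N_t = 23; L_s = 10.2·24 = 244.8 mm; δ_solid = L₀ − L_s = 415 − 244.8 = 170.2 mm
δ = F/k = 311/2.4275 = 128.11 mm
δ < δ_solid → spring does not go solid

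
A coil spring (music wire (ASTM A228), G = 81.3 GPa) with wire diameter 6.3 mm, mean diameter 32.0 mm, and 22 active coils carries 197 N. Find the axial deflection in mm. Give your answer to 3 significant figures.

k = Gd⁴/(8D³N_a) = (81.3×10³)(6.3⁴)/(8·32.0³·22) = 22.207 N/mm
δ = F/k = 197 / 22.207 = 8.8711 mm

8.87 mm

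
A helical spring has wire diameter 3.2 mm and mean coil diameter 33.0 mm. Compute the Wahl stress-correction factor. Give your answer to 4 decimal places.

1.1402

C = D/d = 33.0/3.2 = 10.3125
K_W = (4C−1)/(4C−4) + 0.615/C = 40.250/37.250 + 0.0596 = 1.1402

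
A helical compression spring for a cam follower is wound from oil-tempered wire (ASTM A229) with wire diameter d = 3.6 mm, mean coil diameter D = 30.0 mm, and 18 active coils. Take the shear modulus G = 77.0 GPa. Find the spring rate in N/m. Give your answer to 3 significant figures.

k = Gd⁴/(8D³N_a) = (77.0×10³ × 3.6⁴) / (8 × 30.0³ × 18)
  = 1.2933e+07 / 3.888e+06 = 3.3264 N/mm = 3326.4 N/m

3330 N/m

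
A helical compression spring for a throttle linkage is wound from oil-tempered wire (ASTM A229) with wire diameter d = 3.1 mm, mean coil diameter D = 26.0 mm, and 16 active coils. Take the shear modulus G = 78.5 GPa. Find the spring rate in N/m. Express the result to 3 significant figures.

k = Gd⁴/(8D³N_a) = (78.5×10³ × 3.1⁴) / (8 × 26.0³ × 16)
  = 7.24964e+06 / 2.24973e+06 = 3.2225 N/mm = 3222.5 N/m

3220 N/m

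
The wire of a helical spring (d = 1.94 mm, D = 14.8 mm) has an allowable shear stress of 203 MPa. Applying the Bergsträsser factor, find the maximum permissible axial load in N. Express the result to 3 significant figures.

C = D/d = 14.8/1.94 = 7.6289
K_B = (4C+2)/(4C−3) = 32.515/27.515 = 1.1817
τ_max = K·8FD/(πd³) → F_max = τ_allow·πd³/(8DK)
F_max = 203·π·1.94³/(8·14.8·1.1817) = 4656.4/139.92 = 33.28 N

33.3 N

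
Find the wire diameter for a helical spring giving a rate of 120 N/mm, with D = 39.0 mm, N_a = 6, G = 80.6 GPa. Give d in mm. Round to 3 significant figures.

8.07 mm

d = (8D³N_a·k / G)^(1/4) = (8·39.0³·6·120 / (80.6×10³))^0.25
  = (4239.2)^0.25 = 8.0690 mm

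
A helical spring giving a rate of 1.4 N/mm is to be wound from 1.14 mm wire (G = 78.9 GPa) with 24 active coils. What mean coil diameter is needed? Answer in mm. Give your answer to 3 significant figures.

D = (Gd⁴/(8N_a·k))^(1/3) = (78.9×10³·1.14⁴/(8·24·1.4))^(1/3)
  = (495.755)^(1/3) = 7.9145 mm

7.91 mm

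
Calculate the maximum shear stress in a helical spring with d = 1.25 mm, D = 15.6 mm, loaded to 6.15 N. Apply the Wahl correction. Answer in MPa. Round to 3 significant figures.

Spring index C = D/d = 15.6/1.25 = 12.4800
K_W = (4C−1)/(4C−4) + 0.615/C = 48.920/45.920 + 0.0493 = 1.1146
τ₀ = 8FD/(πd³) = 8·6.15·15.6/(π·1.25³) = 767.52/6.1359 = 125.09 MPa
τ_max = K·τ₀ = 1.1146 × 125.09 = 139.42 MPa

139 MPa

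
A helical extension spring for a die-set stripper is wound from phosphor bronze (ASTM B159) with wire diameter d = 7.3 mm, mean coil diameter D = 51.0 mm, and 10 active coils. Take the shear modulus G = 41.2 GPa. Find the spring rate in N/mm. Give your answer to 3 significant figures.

11.0 N/mm

k = Gd⁴/(8D³N_a) = (41.2×10³ × 7.3⁴) / (8 × 51.0³ × 10)
  = 1.17001e+08 / 1.06121e+07 = 11.025 N/mm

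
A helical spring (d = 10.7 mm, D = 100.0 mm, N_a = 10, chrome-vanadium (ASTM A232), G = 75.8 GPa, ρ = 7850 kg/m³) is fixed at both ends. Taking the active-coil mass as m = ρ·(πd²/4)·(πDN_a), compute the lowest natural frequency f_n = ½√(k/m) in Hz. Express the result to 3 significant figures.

k = Gd⁴/(8D³N_a) = (75.8×10³)(10.7⁴)/(8·100.0³·10) = 12.42 N/mm = 12420 N/m
Wire length L = πDN_a = π·100.0·10 = 3141.6 mm
m = ρ·(πd²/4)·L = 7850 × 89.92×10⁻⁶ m² × 3.1416 m = 2.2176 kg
f_n = ½√(k/m) = 0.5·√(12420/2.2176) = 0.5·√(5600.6) = 37.419 Hz

37.4 Hz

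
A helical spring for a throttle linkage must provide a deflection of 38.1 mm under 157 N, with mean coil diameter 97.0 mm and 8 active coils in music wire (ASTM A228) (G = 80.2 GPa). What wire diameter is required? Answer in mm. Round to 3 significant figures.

Required rate k = F/δ = 157/38.1 = 4.1207 N/mm
d = (8D³N_a·k / G)^(1/4) = (8·97.0³·8·4.1207 / (80.2×10³))^0.25
  = (3001.2)^0.25 = 7.4016 mm

7.40 mm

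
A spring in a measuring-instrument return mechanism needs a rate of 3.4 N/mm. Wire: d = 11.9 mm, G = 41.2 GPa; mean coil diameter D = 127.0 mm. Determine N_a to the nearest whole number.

15

N_a = Gd⁴/(8D³k) = (41.2×10³ × 11.9⁴)/(8 × 127.0³ × 3.4)
    = 8.262e+08 / 5.5716e+07 = 14.83 → 15 coils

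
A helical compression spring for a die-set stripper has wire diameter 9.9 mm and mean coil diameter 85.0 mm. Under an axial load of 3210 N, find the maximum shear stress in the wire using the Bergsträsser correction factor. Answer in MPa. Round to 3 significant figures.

Spring index C = D/d = 85.0/9.9 = 8.5859
K_B = (4C+2)/(4C−3) = 36.343/31.343 = 1.1595
τ₀ = 8FD/(πd³) = 8·3210·85.0/(π·9.9³) = 2.1828e+06/3048.3 = 716.07 MPa
τ_max = K·τ₀ = 1.1595 × 716.07 = 830.31 MPa

830 MPa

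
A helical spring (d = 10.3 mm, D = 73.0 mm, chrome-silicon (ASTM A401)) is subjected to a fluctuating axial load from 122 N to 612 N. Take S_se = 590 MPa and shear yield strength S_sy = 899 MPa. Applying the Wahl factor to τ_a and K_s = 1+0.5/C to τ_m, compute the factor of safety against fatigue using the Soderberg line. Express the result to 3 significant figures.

C = D/d = 73.0/10.3 = 7.0874; K_W = (4C−1)/(4C−4)+0.615/C = 1.2100; K_s = 1+0.5/C = 1.0705
F_a = (F_max−F_min)/2 = 245 N; F_m = (F_max+F_min)/2 = 367 N
τ_a = K_W·8F_aD/(πd³) = 1.2100 × 41.679 = 50.431 MPa
τ_m = K_s·8F_mD/(πd³) = 1.0705 × 62.433 = 66.838 MPa
Soderberg: 1/n_f = τ_a/S_se + τ_m/S_sy = 50.431/590 + 66.838/899 = 0.08548 + 0.07435 = 0.15982
n_f = 1/0.15982 = 6.257

6.26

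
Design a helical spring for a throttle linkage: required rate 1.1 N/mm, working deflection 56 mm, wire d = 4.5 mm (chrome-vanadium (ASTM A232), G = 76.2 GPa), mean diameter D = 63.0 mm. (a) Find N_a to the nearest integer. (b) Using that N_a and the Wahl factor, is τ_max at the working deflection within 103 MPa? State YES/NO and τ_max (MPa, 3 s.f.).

N_a = Gd⁴/(8D³k) = (76.2×10³)(4.5⁴)/(8·63.0³·1.1) = 14.2 → N_a = 14
Actual rate k = Gd⁴/(8D³·14) = 1.1157 N/mm
Working load F = kδ = 1.1157·56 = 62.482 N
C = 63.0/4.5 = 14.0000; K_W = (4C−1)/(4C−4)+0.615/C = 1.1016
τ_max = K_W·8FD/(πd³) = 1.1016·110 = 121.18 MPa
τ_max > 103 MPa → exceeds allowable

(a) 14 coils; (b) NO, τ_max = 121 MPa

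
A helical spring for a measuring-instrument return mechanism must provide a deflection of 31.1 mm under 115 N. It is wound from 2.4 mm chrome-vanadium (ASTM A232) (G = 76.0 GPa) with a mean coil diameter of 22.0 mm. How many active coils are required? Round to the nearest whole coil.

Required rate k = F/δ = 115/31.1 = 3.6977 N/mm
N_a = Gd⁴/(8D³k) = (76.0×10³ × 2.4⁴)/(8 × 22.0³ × 3.6977)
    = 2.5215e+06 / 314989 = 8.005 → 8 coils

8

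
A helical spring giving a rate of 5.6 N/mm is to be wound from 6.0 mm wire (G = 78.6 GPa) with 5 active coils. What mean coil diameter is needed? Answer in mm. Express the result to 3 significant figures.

76.9 mm

D = (Gd⁴/(8N_a·k))^(1/3) = (78.6×10³·6.0⁴/(8·5·5.6))^(1/3)
  = (454757)^(1/3) = 76.9000 mm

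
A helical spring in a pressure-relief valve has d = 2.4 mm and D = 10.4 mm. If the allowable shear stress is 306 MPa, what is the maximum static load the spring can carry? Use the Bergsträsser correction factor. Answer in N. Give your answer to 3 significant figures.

C = D/d = 10.4/2.4 = 4.3333
K_B = (4C+2)/(4C−3) = 19.333/14.333 = 1.3488
τ_max = K·8FD/(πd³) → F_max = τ_allow·πd³/(8DK)
F_max = 306·π·2.4³/(8·10.4·1.3488) = 13289/112.22 = 118.42 N

118 N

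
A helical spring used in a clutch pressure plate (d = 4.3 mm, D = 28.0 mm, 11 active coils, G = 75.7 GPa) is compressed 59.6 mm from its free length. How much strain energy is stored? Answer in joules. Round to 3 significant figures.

k = Gd⁴/(8D³N_a) = (75.7×10³)(4.3⁴)/(8·28.0³·11) = 13.397 N/mm
U = ½kδ² = 0.5 × 13.397 × 59.6² = 23794 N·mm = 23.794 J

23.8 J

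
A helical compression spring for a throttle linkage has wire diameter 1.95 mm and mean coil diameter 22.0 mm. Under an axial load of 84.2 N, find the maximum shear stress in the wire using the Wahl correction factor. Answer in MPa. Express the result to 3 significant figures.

717 MPa

Spring index C = D/d = 22.0/1.95 = 11.2821
K_W = (4C−1)/(4C−4) + 0.615/C = 44.128/41.128 + 0.0545 = 1.1275
τ₀ = 8FD/(πd³) = 8·84.2·22.0/(π·1.95³) = 14819.2/23.295 = 636.17 MPa
τ_max = K·τ₀ = 1.1275 × 636.17 = 717.25 MPa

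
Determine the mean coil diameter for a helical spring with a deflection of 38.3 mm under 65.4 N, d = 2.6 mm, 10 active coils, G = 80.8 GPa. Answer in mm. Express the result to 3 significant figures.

Required rate k = F/δ = 65.4/38.3 = 1.7076 N/mm
D = (Gd⁴/(8N_a·k))^(1/3) = (80.8×10³·2.6⁴/(8·10·1.7076))^(1/3)
  = (27029.4)^(1/3) = 30.0109 mm

30.0 mm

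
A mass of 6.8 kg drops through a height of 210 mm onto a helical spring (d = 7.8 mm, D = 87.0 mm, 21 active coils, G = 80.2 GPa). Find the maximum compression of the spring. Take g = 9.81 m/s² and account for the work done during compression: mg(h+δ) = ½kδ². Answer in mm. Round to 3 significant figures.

130 mm

k = Gd⁴/(8D³N_a) = (80.2×10³)(7.8⁴)/(8·87.0³·21) = 2.6834 N/mm
W = mg = 6.8 × 9.81 = 66.708 N
½kδ² − Wδ − Wh = 0 → δ = (W + √(W² + 2kWh))/k
δ = (66.708 + √(4450 + 75181.8))/2.6834 = (66.708 + 282.19)/2.6834 = 130.02 mm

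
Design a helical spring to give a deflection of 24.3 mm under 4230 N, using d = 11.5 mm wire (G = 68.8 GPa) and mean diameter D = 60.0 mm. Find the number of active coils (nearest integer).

Required rate k = F/δ = 4230/24.3 = 174.07 N/mm
N_a = Gd⁴/(8D³k) = (68.8×10³ × 11.5⁴)/(8 × 60.0³ × 174.07)
    = 1.20332e+09 / 3.008e+08 = 4 → 4 coils

4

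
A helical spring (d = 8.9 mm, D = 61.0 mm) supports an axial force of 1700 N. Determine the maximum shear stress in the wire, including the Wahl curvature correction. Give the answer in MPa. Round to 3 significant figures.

Spring index C = D/d = 61.0/8.9 = 6.8539
K_W = (4C−1)/(4C−4) + 0.615/C = 26.416/23.416 + 0.0897 = 1.2178
τ₀ = 8FD/(πd³) = 8·1700·61.0/(π·8.9³) = 829600/2214.7 = 374.58 MPa
τ_max = K·τ₀ = 1.2178 × 374.58 = 456.19 MPa

456 MPa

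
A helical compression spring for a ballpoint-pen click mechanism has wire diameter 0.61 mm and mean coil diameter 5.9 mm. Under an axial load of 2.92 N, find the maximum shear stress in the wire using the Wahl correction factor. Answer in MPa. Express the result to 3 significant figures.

222 MPa

Spring index C = D/d = 5.9/0.61 = 9.6721
K_W = (4C−1)/(4C−4) + 0.615/C = 37.689/34.689 + 0.0636 = 1.1501
τ₀ = 8FD/(πd³) = 8·2.92·5.9/(π·0.61³) = 137.824/0.71308 = 193.28 MPa
τ_max = K·τ₀ = 1.1501 × 193.28 = 222.28 MPa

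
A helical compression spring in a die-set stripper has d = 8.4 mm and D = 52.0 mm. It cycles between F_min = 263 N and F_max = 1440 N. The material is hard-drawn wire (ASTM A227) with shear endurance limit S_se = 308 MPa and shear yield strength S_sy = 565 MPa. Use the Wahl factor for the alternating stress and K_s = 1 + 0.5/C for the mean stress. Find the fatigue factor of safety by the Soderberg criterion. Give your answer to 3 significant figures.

1.12

C = D/d = 52.0/8.4 = 6.1905; K_W = (4C−1)/(4C−4)+0.615/C = 1.2438; K_s = 1+0.5/C = 1.0808
F_a = (F_max−F_min)/2 = 588.5 N; F_m = (F_max+F_min)/2 = 851.5 N
τ_a = K_W·8F_aD/(πd³) = 1.2438 × 131.48 = 163.54 MPa
τ_m = K_s·8F_mD/(πd³) = 1.0808 × 190.23 = 205.6 MPa
Soderberg: 1/n_f = τ_a/S_se + τ_m/S_sy = 163.54/308 + 205.6/565 = 0.53097 + 0.36389 = 0.89486
n_f = 1/0.89486 = 1.117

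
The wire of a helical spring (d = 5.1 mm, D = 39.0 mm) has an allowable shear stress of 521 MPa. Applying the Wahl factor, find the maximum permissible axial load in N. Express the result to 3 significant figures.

C = D/d = 39.0/5.1 = 7.6471
K_W = (4C−1)/(4C−4) + 0.615/C = 29.588/26.588 + 0.0804 = 1.1933
τ_max = K·8FD/(πd³) → F_max = τ_allow·πd³/(8DK)
F_max = 521·π·5.1³/(8·39.0·1.1933) = 2.1712e+05/372.3 = 583.19 N

583 N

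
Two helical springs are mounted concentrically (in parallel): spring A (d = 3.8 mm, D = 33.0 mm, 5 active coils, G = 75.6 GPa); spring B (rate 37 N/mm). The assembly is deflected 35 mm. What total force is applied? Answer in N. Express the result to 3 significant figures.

k_A = Gd⁴/(8D³N_a) = (75.6×10³)(3.8⁴)/(8·33.0³·5) = 10.966 N/mm
Parallel: k_eq = 10.966 + 37 = 47.966 N/mm
F = k_eq·δ = 47.966·35 = 1678.8 N

1680 N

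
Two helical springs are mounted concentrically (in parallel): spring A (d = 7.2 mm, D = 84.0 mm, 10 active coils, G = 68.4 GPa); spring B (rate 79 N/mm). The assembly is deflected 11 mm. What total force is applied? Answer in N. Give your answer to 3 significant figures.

k_A = Gd⁴/(8D³N_a) = (68.4×10³)(7.2⁴)/(8·84.0³·10) = 3.8767 N/mm
Parallel: k_eq = 3.8767 + 79 = 82.877 N/mm
F = k_eq·δ = 82.877·11 = 911.64 N

912 N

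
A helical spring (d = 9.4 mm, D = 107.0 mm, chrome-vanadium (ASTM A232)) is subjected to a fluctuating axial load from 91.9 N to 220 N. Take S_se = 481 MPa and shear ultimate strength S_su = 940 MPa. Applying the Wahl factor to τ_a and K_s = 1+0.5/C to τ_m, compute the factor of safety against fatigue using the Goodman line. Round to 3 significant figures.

C = D/d = 107.0/9.4 = 11.3830; K_W = (4C−1)/(4C−4)+0.615/C = 1.1263; K_s = 1+0.5/C = 1.0439
F_a = (F_max−F_min)/2 = 64.05 N; F_m = (F_max+F_min)/2 = 155.95 N
τ_a = K_W·8F_aD/(πd³) = 1.1263 × 21.012 = 23.665 MPa
τ_m = K_s·8F_mD/(πd³) = 1.0439 × 51.159 = 53.407 MPa
Goodman: 1/n_f = τ_a/S_se + τ_m/S_su = 23.665/481 + 53.407/940 = 0.04920 + 0.05682 = 0.10601
n_f = 1/0.10601 = 9.433

9.43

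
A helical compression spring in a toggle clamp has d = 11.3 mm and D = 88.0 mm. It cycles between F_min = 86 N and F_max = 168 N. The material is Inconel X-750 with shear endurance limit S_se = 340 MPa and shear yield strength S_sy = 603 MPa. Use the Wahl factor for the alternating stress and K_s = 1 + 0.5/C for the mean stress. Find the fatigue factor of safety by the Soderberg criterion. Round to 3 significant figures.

17.5

C = D/d = 88.0/11.3 = 7.7876; K_W = (4C−1)/(4C−4)+0.615/C = 1.1895; K_s = 1+0.5/C = 1.0642
F_a = (F_max−F_min)/2 = 41 N; F_m = (F_max+F_min)/2 = 127 N
τ_a = K_W·8F_aD/(πd³) = 1.1895 × 6.3675 = 7.574 MPa
τ_m = K_s·8F_mD/(πd³) = 1.0642 × 19.724 = 20.99 MPa
Soderberg: 1/n_f = τ_a/S_se + τ_m/S_sy = 7.574/340 + 20.99/603 = 0.02228 + 0.03481 = 0.057086
n_f = 1/0.057086 = 17.52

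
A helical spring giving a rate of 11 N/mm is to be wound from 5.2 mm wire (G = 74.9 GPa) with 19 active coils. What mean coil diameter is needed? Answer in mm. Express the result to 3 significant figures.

32.0 mm

D = (Gd⁴/(8N_a·k))^(1/3) = (74.9×10³·5.2⁴/(8·19·11))^(1/3)
  = (32753.6)^(1/3) = 31.9953 mm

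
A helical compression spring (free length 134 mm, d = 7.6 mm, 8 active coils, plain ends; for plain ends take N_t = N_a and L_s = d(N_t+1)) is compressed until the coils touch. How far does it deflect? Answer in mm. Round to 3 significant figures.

65.6 mm

N_t = 8; L_s = 7.6·9 = 68.4 mm
δ_solid = L₀ − L_s = 134 − 68.4 = 65.6 mm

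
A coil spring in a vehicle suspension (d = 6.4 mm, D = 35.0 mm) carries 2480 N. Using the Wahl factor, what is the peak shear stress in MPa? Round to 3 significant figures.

Spring index C = D/d = 35.0/6.4 = 5.4688
K_W = (4C−1)/(4C−4) + 0.615/C = 20.875/17.875 + 0.1125 = 1.2803
τ₀ = 8FD/(πd³) = 8·2480·35.0/(π·6.4³) = 694400/823.55 = 843.18 MPa
τ_max = K·τ₀ = 1.2803 × 843.18 = 1079.5 MPa

1080 MPa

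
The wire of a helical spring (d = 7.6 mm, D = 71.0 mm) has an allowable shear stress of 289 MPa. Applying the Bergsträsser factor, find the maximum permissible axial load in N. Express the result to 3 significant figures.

C = D/d = 71.0/7.6 = 9.3421
K_B = (4C+2)/(4C−3) = 39.368/34.368 = 1.1455
τ_max = K·8FD/(πd³) → F_max = τ_allow·πd³/(8DK)
F_max = 289·π·7.6³/(8·71.0·1.1455) = 3.9856e+05/650.63 = 612.56 N

613 N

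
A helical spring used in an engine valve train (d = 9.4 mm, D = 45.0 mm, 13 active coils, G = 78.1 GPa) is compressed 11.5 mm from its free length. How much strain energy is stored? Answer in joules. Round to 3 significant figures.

k = Gd⁴/(8D³N_a) = (78.1×10³)(9.4⁴)/(8·45.0³·13) = 64.342 N/mm
U = ½kδ² = 0.5 × 64.342 × 11.5² = 4254.6 N·mm = 4.2546 J

4.25 J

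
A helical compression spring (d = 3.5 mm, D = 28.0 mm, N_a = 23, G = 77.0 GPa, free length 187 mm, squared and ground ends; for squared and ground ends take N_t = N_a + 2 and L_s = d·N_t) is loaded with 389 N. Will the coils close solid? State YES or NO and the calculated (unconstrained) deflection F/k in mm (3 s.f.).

k = Gd⁴/(8D³N_a) = (77.0×10³)(3.5⁴)/(8·28.0³·23) = 2.8607 N/mm
N_t = 25; L_s = 3.5·25 = 87.5 mm; δ_solid = L₀ − L_s = 187 − 87.5 = 99.5 mm
δ = F/k = 389/2.8607 = 135.98 mm
δ ≥ δ_solid → spring goes solid

YES, δ = 136 mm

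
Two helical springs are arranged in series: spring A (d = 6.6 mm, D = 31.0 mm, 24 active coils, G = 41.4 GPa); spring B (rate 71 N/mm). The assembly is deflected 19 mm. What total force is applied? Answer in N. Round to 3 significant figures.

219 N

k_A = Gd⁴/(8D³N_a) = (41.4×10³)(6.6⁴)/(8·31.0³·24) = 13.734 N/mm
Series: 1/k_eq = 1/13.734 + 1/71 = 0.086898; k_eq = 11.508 N/mm
F = k_eq·δ = 11.508·19 = 218.65 N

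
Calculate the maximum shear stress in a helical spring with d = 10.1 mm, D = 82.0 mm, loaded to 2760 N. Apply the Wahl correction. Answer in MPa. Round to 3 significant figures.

661 MPa

Spring index C = D/d = 82.0/10.1 = 8.1188
K_W = (4C−1)/(4C−4) + 0.615/C = 31.475/28.475 + 0.0757 = 1.1811
τ₀ = 8FD/(πd³) = 8·2760·82.0/(π·10.1³) = 1.81056e+06/3236.8 = 559.37 MPa
τ_max = K·τ₀ = 1.1811 × 559.37 = 660.67 MPa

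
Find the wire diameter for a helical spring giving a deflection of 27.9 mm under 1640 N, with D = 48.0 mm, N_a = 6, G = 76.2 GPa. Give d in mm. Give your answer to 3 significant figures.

Required rate k = F/δ = 1640/27.9 = 58.781 N/mm
d = (8D³N_a·k / G)^(1/4) = (8·48.0³·6·58.781 / (76.2×10³))^0.25
  = (4095)^0.25 = 7.9995 mm

8.00 mm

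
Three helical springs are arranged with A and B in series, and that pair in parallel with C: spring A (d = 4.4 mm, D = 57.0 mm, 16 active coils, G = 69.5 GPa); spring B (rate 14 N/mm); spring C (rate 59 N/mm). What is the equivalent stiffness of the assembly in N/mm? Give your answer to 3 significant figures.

60.0 N/mm

k_A = Gd⁴/(8D³N_a) = (69.5×10³)(4.4⁴)/(8·57.0³·16) = 1.0989 N/mm
Springs A,B series: k_AB = 1/(1/1.0989+1/14) = 1.0189 N/mm; parallel with C: k_eq = 1.0189+59 = 60.019 N/mm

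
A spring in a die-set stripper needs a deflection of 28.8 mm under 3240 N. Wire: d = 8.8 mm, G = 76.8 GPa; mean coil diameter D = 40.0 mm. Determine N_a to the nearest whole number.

Required rate k = F/δ = 3240/28.8 = 112.5 N/mm
N_a = Gd⁴/(8D³k) = (76.8×10³ × 8.8⁴)/(8 × 40.0³ × 112.5)
    = 4.60566e+08 / 5.76e+07 = 7.996 → 8 coils

8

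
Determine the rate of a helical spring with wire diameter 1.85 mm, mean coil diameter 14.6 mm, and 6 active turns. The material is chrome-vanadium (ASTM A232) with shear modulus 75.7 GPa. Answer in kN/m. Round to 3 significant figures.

k = Gd⁴/(8D³N_a) = (75.7×10³ × 1.85⁴) / (8 × 14.6³ × 6)
  = 886712 / 149383 = 5.9359 N/mm

5.94 kN/m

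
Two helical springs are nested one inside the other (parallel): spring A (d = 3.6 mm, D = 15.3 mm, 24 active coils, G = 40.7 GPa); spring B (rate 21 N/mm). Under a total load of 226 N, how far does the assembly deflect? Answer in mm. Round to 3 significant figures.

k_A = Gd⁴/(8D³N_a) = (40.7×10³)(3.6⁴)/(8·15.3³·24) = 9.941 N/mm
Parallel: k_eq = 9.941 + 21 = 30.941 N/mm
δ = F/k_eq = 226/30.941 = 7.3042 mm

7.30 mm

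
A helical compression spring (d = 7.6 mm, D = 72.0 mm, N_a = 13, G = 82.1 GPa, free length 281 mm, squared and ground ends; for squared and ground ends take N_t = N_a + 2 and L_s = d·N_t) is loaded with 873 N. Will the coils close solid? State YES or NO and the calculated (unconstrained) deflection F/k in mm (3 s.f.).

NO, δ = 124 mm

k = Gd⁴/(8D³N_a) = (82.1×10³)(7.6⁴)/(8·72.0³·13) = 7.0561 N/mm
N_t = 15; L_s = 7.6·15 = 114 mm; δ_solid = L₀ − L_s = 281 − 114 = 167 mm
δ = F/k = 873/7.0561 = 123.72 mm
δ < δ_solid → spring does not go solid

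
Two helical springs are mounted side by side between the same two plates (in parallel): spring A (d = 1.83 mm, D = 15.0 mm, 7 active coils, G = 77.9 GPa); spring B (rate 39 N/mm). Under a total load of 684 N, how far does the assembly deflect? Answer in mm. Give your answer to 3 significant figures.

15.7 mm

k_A = Gd⁴/(8D³N_a) = (77.9×10³)(1.83⁴)/(8·15.0³·7) = 4.6225 N/mm
Parallel: k_eq = 4.6225 + 39 = 43.623 N/mm
δ = F/k_eq = 684/43.623 = 15.68 mm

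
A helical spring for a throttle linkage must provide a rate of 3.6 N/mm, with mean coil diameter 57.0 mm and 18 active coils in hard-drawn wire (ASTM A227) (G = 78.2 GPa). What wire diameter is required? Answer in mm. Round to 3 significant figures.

d = (8D³N_a·k / G)^(1/4) = (8·57.0³·18·3.6 / (78.2×10³))^0.25
  = (1227.7)^0.25 = 5.9193 mm

5.92 mm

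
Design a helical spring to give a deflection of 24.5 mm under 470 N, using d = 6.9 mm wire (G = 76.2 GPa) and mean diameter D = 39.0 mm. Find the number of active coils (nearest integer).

19

Required rate k = F/δ = 470/24.5 = 19.184 N/mm
N_a = Gd⁴/(8D³k) = (76.2×10³ × 6.9⁴)/(8 × 39.0³ × 19.184)
    = 1.72723e+08 / 9.10365e+06 = 18.97 → 19 coils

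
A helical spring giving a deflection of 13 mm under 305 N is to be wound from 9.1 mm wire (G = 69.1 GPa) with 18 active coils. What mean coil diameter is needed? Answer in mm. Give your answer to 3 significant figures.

52.0 mm

Required rate k = F/δ = 305/13 = 23.462 N/mm
D = (Gd⁴/(8N_a·k))^(1/3) = (69.1×10³·9.1⁴/(8·18·23.462))^(1/3)
  = (140257)^(1/3) = 51.9567 mm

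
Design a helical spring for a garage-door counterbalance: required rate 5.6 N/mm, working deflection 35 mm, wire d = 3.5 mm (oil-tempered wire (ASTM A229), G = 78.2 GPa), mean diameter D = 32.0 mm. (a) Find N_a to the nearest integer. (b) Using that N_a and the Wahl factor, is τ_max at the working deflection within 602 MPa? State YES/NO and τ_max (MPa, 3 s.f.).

(a) 8 coils; (b) YES, τ_max = 432 MPa

N_a = Gd⁴/(8D³k) = (78.2×10³)(3.5⁴)/(8·32.0³·5.6) = 7.994 → N_a = 8
Actual rate k = Gd⁴/(8D³·8) = 5.5956 N/mm
Working load F = kδ = 5.5956·35 = 195.85 N
C = 32.0/3.5 = 9.1429; K_W = (4C−1)/(4C−4)+0.615/C = 1.1594
τ_max = K_W·8FD/(πd³) = 1.1594·372.22 = 431.54 MPa
τ_max ≤ 602 MPa → acceptable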